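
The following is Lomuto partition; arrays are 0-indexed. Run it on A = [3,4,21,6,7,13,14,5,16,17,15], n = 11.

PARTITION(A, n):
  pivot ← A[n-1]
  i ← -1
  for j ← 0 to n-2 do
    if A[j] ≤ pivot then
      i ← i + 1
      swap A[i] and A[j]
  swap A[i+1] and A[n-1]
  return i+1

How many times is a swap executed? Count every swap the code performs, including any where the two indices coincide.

pivot=15, i=-1
j=0: 3≤15, i=0, swap(0,0) ⇒ [3,4,21,6,7,13,14,5,16,17,15]
j=1: 4≤15, i=1, swap(1,1) ⇒ [3,4,21,6,7,13,14,5,16,17,15]
j=2: 21>15, skip
j=3: 6≤15, i=2, swap(2,3) ⇒ [3,4,6,21,7,13,14,5,16,17,15]
j=4: 7≤15, i=3, swap(3,4) ⇒ [3,4,6,7,21,13,14,5,16,17,15]
j=5: 13≤15, i=4, swap(4,5) ⇒ [3,4,6,7,13,21,14,5,16,17,15]
j=6: 14≤15, i=5, swap(5,6) ⇒ [3,4,6,7,13,14,21,5,16,17,15]
j=7: 5≤15, i=6, swap(6,7) ⇒ [3,4,6,7,13,14,5,21,16,17,15]
j=8: 16>15, skip
j=9: 17>15, skip
swap(7,10) ⇒ [3,4,6,7,13,14,5,15,16,17,21]; return 7

8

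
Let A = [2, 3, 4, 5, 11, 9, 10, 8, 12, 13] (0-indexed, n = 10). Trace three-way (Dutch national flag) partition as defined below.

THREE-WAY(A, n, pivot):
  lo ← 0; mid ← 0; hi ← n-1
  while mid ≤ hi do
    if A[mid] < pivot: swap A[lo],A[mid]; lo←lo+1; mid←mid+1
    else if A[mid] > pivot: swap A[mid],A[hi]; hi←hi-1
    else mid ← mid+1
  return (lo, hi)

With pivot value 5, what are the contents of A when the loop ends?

lo=0 mid=0 hi=9
2<5: swap(0,0), lo=1 mid=1 ⇒ [2, 3, 4, 5, 11, 9, 10, 8, 12, 13]
3<5: swap(1,1), lo=2 mid=2 ⇒ [2, 3, 4, 5, 11, 9, 10, 8, 12, 13]
4<5: swap(2,2), lo=3 mid=3 ⇒ [2, 3, 4, 5, 11, 9, 10, 8, 12, 13]
5=5: mid=4
11>5: swap(4,9), hi=8 ⇒ [2, 3, 4, 5, 13, 9, 10, 8, 12, 11]
13>5: swap(4,8), hi=7 ⇒ [2, 3, 4, 5, 12, 9, 10, 8, 13, 11]
12>5: swap(4,7), hi=6 ⇒ [2, 3, 4, 5, 8, 9, 10, 12, 13, 11]
8>5: swap(4,6), hi=5 ⇒ [2, 3, 4, 5, 10, 9, 8, 12, 13, 11]
10>5: swap(4,5), hi=4 ⇒ [2, 3, 4, 5, 9, 10, 8, 12, 13, 11]
9>5: swap(4,4), hi=3 ⇒ [2, 3, 4, 5, 9, 10, 8, 12, 13, 11]
done. lo=3 hi=3; A=[2, 3, 4, 5, 9, 10, 8, 12, 13, 11]

[2, 3, 4, 5, 9, 10, 8, 12, 13, 11]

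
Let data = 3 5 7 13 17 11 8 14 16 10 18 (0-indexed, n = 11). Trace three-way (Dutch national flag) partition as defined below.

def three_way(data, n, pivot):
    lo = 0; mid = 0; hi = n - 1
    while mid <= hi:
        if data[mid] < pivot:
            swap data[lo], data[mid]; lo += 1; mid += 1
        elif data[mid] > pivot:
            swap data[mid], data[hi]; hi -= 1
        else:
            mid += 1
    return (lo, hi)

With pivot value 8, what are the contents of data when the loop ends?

lo=0 mid=0 hi=10
3<8: swap(0,0), lo=1 mid=1 ⇒ 3 5 7 13 17 11 8 14 16 10 18
5<8: swap(1,1), lo=2 mid=2 ⇒ 3 5 7 13 17 11 8 14 16 10 18
7<8: swap(2,2), lo=3 mid=3 ⇒ 3 5 7 13 17 11 8 14 16 10 18
13>8: swap(3,10), hi=9 ⇒ 3 5 7 18 17 11 8 14 16 10 13
18>8: swap(3,9), hi=8 ⇒ 3 5 7 10 17 11 8 14 16 18 13
10>8: swap(3,8), hi=7 ⇒ 3 5 7 16 17 11 8 14 10 18 13
16>8: swap(3,7), hi=6 ⇒ 3 5 7 14 17 11 8 16 10 18 13
14>8: swap(3,6), hi=5 ⇒ 3 5 7 8 17 11 14 16 10 18 13
8=8: mid=4
17>8: swap(4,5), hi=4 ⇒ 3 5 7 8 11 17 14 16 10 18 13
11>8: swap(4,4), hi=3 ⇒ 3 5 7 8 11 17 14 16 10 18 13
done. lo=3 hi=3; data=3 5 7 8 11 17 14 16 10 18 13

3 5 7 8 11 17 14 16 10 18 13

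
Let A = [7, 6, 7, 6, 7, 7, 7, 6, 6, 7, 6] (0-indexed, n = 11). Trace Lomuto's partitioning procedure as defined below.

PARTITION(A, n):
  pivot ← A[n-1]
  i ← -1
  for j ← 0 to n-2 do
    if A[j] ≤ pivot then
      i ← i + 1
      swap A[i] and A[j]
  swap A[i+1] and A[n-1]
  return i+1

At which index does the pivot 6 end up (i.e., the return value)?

pivot = A[10] = 6; i = -1
j=0: A[0]=7 > 6 → no swap
j=1: A[1]=6 ≤ 6 → i=0, swap A[0],A[1] → [6, 7, 7, 6, 7, 7, 7, 6, 6, 7, 6]
j=2: A[2]=7 > 6 → no swap
j=3: A[3]=6 ≤ 6 → i=1, swap A[1],A[3] → [6, 6, 7, 7, 7, 7, 7, 6, 6, 7, 6]
j=4: A[4]=7 > 6 → no swap
j=5: A[5]=7 > 6 → no swap
j=6: A[6]=7 > 6 → no swap
j=7: A[7]=6 ≤ 6 → i=2, swap A[2],A[7] → [6, 6, 6, 7, 7, 7, 7, 7, 6, 7, 6]
j=8: A[8]=6 ≤ 6 → i=3, swap A[3],A[8] → [6, 6, 6, 6, 7, 7, 7, 7, 7, 7, 6]
j=9: A[9]=7 > 6 → no swap
final swap A[4],A[10] → [6, 6, 6, 6, 6, 7, 7, 7, 7, 7, 7]; return 4

4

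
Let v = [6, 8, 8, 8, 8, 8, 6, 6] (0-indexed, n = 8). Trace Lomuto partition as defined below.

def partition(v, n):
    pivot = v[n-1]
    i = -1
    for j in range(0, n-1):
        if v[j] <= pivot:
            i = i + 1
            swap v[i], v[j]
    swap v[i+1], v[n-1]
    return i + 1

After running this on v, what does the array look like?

pivot = v[7] = 6; i = -1
j=0: v[0]=6 ≤ 6 → i=0, swap v[0],v[0] (no change) → [6, 8, 8, 8, 8, 8, 6, 6]
j=1: v[1]=8 > 6 → no swap
j=2: v[2]=8 > 6 → no swap
j=3: v[3]=8 > 6 → no swap
j=4: v[4]=8 > 6 → no swap
j=5: v[5]=8 > 6 → no swap
j=6: v[6]=6 ≤ 6 → i=1, swap v[1],v[6] → [6, 6, 8, 8, 8, 8, 8, 6]
final swap v[2],v[7] → [6, 6, 6, 8, 8, 8, 8, 8]; return 2

[6, 6, 6, 8, 8, 8, 8, 8]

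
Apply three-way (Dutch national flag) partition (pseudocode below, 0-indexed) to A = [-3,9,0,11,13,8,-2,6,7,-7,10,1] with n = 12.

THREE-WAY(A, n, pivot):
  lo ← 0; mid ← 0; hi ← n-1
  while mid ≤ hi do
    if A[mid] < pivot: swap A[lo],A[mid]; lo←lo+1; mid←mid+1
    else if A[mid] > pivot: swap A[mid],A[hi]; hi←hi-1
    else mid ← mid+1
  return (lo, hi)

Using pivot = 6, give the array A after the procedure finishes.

[-3,1,0,-7,-2,6,8,7,13,10,11,9]

lo=0 mid=0 hi=11
-3<6: swap(0,0), lo=1 mid=1 ⇒ [-3,9,0,11,13,8,-2,6,7,-7,10,1]
9>6: swap(1,11), hi=10 ⇒ [-3,1,0,11,13,8,-2,6,7,-7,10,9]
1<6: swap(1,1), lo=2 mid=2 ⇒ [-3,1,0,11,13,8,-2,6,7,-7,10,9]
0<6: swap(2,2), lo=3 mid=3 ⇒ [-3,1,0,11,13,8,-2,6,7,-7,10,9]
11>6: swap(3,10), hi=9 ⇒ [-3,1,0,10,13,8,-2,6,7,-7,11,9]
10>6: swap(3,9), hi=8 ⇒ [-3,1,0,-7,13,8,-2,6,7,10,11,9]
-7<6: swap(3,3), lo=4 mid=4 ⇒ [-3,1,0,-7,13,8,-2,6,7,10,11,9]
13>6: swap(4,8), hi=7 ⇒ [-3,1,0,-7,7,8,-2,6,13,10,11,9]
7>6: swap(4,7), hi=6 ⇒ [-3,1,0,-7,6,8,-2,7,13,10,11,9]
6=6: mid=5
8>6: swap(5,6), hi=5 ⇒ [-3,1,0,-7,6,-2,8,7,13,10,11,9]
-2<6: swap(4,5), lo=5 mid=6 ⇒ [-3,1,0,-7,-2,6,8,7,13,10,11,9]
done. lo=5 hi=5; A=[-3,1,0,-7,-2,6,8,7,13,10,11,9]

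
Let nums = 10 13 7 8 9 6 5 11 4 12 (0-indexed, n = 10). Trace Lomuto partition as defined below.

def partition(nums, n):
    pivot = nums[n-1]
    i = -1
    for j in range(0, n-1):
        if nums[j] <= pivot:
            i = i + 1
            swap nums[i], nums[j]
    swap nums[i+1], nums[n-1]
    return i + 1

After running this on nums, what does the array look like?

pivot=12, i=-1
j=0: 10≤12, i=0, swap(0,0) ⇒ 10 13 7 8 9 6 5 11 4 12
j=1: 13>12, skip
j=2: 7≤12, i=1, swap(1,2) ⇒ 10 7 13 8 9 6 5 11 4 12
j=3: 8≤12, i=2, swap(2,3) ⇒ 10 7 8 13 9 6 5 11 4 12
j=4: 9≤12, i=3, swap(3,4) ⇒ 10 7 8 9 13 6 5 11 4 12
j=5: 6≤12, i=4, swap(4,5) ⇒ 10 7 8 9 6 13 5 11 4 12
j=6: 5≤12, i=5, swap(5,6) ⇒ 10 7 8 9 6 5 13 11 4 12
j=7: 11≤12, i=6, swap(6,7) ⇒ 10 7 8 9 6 5 11 13 4 12
j=8: 4≤12, i=7, swap(7,8) ⇒ 10 7 8 9 6 5 11 4 13 12
swap(8,9) ⇒ 10 7 8 9 6 5 11 4 12 13; return 8

10 7 8 9 6 5 11 4 12 13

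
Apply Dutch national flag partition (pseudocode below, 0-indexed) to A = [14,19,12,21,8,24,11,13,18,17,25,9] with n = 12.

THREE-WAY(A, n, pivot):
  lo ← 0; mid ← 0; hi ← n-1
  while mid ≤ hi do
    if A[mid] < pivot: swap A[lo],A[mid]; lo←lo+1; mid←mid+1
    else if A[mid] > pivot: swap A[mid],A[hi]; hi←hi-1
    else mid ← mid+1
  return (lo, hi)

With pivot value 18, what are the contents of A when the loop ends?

[14,9,12,17,8,11,13,18,24,25,21,19]

pivot = 18; lo=0, mid=0, hi=11
A[mid]=14<18: swap A[0],A[0]; lo=1,mid=1 → [14,19,12,21,8,24,11,13,18,17,25,9]
A[mid]=19>18: swap A[1],A[11]; hi=10 → [14,9,12,21,8,24,11,13,18,17,25,19]
A[mid]=9<18: swap A[1],A[1]; lo=2,mid=2 → [14,9,12,21,8,24,11,13,18,17,25,19]
A[mid]=12<18: swap A[2],A[2]; lo=3,mid=3 → [14,9,12,21,8,24,11,13,18,17,25,19]
A[mid]=21>18: swap A[3],A[10]; hi=9 → [14,9,12,25,8,24,11,13,18,17,21,19]
A[mid]=25>18: swap A[3],A[9]; hi=8 → [14,9,12,17,8,24,11,13,18,25,21,19]
A[mid]=17<18: swap A[3],A[3]; lo=4,mid=4 → [14,9,12,17,8,24,11,13,18,25,21,19]
A[mid]=8<18: swap A[4],A[4]; lo=5,mid=5 → [14,9,12,17,8,24,11,13,18,25,21,19]
A[mid]=24>18: swap A[5],A[8]; hi=7 → [14,9,12,17,8,18,11,13,24,25,21,19]
A[mid]=18=18: mid=6
A[mid]=11<18: swap A[5],A[6]; lo=6,mid=7 → [14,9,12,17,8,11,18,13,24,25,21,19]
A[mid]=13<18: swap A[6],A[7]; lo=7,mid=8 → [14,9,12,17,8,11,13,18,24,25,21,19]
end: lo=7, hi=7; A = [14,9,12,17,8,11,13,18,24,25,21,19]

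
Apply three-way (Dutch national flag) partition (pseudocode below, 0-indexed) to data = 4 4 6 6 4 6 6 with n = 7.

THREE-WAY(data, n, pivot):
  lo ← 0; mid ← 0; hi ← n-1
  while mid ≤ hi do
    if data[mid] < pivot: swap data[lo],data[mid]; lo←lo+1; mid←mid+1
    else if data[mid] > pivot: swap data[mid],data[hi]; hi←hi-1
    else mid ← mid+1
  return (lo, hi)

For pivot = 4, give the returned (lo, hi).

(0, 2)

pivot = 4; lo=0, mid=0, hi=6
data[mid]=4=4: mid=1
data[mid]=4=4: mid=2
data[mid]=6>4: swap data[2],data[6]; hi=5 → 4 4 6 6 4 6 6
data[mid]=6>4: swap data[2],data[5]; hi=4 → 4 4 6 6 4 6 6
data[mid]=6>4: swap data[2],data[4]; hi=3 → 4 4 4 6 6 6 6
data[mid]=4=4: mid=3
data[mid]=6>4: swap data[3],data[3]; hi=2 → 4 4 4 6 6 6 6
end: lo=0, hi=2; data = 4 4 4 6 6 6 6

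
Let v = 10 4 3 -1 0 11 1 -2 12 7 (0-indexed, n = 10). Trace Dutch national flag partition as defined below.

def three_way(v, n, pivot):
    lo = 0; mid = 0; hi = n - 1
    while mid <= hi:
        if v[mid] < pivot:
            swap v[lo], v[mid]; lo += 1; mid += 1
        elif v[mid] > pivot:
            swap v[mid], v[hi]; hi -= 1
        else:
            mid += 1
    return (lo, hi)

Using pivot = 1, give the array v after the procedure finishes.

pivot = 1; lo=0, mid=0, hi=9
v[mid]=10>1: swap v[0],v[9]; hi=8 → 7 4 3 -1 0 11 1 -2 12 10
v[mid]=7>1: swap v[0],v[8]; hi=7 → 12 4 3 -1 0 11 1 -2 7 10
v[mid]=12>1: swap v[0],v[7]; hi=6 → -2 4 3 -1 0 11 1 12 7 10
v[mid]=-2<1: swap v[0],v[0]; lo=1,mid=1 → -2 4 3 -1 0 11 1 12 7 10
v[mid]=4>1: swap v[1],v[6]; hi=5 → -2 1 3 -1 0 11 4 12 7 10
v[mid]=1=1: mid=2
v[mid]=3>1: swap v[2],v[5]; hi=4 → -2 1 11 -1 0 3 4 12 7 10
v[mid]=11>1: swap v[2],v[4]; hi=3 → -2 1 0 -1 11 3 4 12 7 10
v[mid]=0<1: swap v[1],v[2]; lo=2,mid=3 → -2 0 1 -1 11 3 4 12 7 10
v[mid]=-1<1: swap v[2],v[3]; lo=3,mid=4 → -2 0 -1 1 11 3 4 12 7 10
end: lo=3, hi=3; v = -2 0 -1 1 11 3 4 12 7 10

-2 0 -1 1 11 3 4 12 7 10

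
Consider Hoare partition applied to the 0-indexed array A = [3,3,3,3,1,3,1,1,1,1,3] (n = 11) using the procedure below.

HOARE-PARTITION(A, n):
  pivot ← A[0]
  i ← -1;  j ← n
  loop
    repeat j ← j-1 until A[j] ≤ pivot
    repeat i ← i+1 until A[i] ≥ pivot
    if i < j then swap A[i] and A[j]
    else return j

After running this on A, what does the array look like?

pivot = A[0] = 3; i = -1, j = 11
j→10 (A[10]=3≤3), i→0 (A[0]=3≥3); i<j, swap → [3,3,3,3,1,3,1,1,1,1,3]
j→9 (A[9]=1≤3), i→1 (A[1]=3≥3); i<j, swap → [3,1,3,3,1,3,1,1,1,3,3]
j→8 (A[8]=1≤3), i→2 (A[2]=3≥3); i<j, swap → [3,1,1,3,1,3,1,1,3,3,3]
j→7 (A[7]=1≤3), i→3 (A[3]=3≥3); i<j, swap → [3,1,1,1,1,3,1,3,3,3,3]
j→6 (A[6]=1≤3), i→5 (A[5]=3≥3); i<j, swap → [3,1,1,1,1,1,3,3,3,3,3]
j→5, i→6; i≥j, return j=5. A = [3,1,1,1,1,1,3,3,3,3,3]

[3,1,1,1,1,1,3,3,3,3,3]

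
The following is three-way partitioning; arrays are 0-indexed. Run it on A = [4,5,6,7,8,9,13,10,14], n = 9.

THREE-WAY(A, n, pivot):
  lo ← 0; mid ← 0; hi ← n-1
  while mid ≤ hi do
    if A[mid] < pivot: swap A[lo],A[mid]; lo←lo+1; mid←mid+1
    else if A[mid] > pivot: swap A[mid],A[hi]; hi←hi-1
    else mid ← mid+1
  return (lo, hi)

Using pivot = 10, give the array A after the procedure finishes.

[4,5,6,7,8,9,10,14,13]

pivot = 10; lo=0, mid=0, hi=8
A[mid]=4<10: swap A[0],A[0]; lo=1,mid=1 → [4,5,6,7,8,9,13,10,14]
A[mid]=5<10: swap A[1],A[1]; lo=2,mid=2 → [4,5,6,7,8,9,13,10,14]
A[mid]=6<10: swap A[2],A[2]; lo=3,mid=3 → [4,5,6,7,8,9,13,10,14]
A[mid]=7<10: swap A[3],A[3]; lo=4,mid=4 → [4,5,6,7,8,9,13,10,14]
A[mid]=8<10: swap A[4],A[4]; lo=5,mid=5 → [4,5,6,7,8,9,13,10,14]
A[mid]=9<10: swap A[5],A[5]; lo=6,mid=6 → [4,5,6,7,8,9,13,10,14]
A[mid]=13>10: swap A[6],A[8]; hi=7 → [4,5,6,7,8,9,14,10,13]
A[mid]=14>10: swap A[6],A[7]; hi=6 → [4,5,6,7,8,9,10,14,13]
A[mid]=10=10: mid=7
end: lo=6, hi=6; A = [4,5,6,7,8,9,10,14,13]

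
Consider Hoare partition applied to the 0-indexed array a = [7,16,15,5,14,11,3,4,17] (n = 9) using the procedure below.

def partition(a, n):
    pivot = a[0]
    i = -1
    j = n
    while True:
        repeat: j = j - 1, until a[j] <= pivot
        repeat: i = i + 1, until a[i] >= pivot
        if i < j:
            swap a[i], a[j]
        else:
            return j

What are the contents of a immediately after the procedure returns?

[4,3,5,15,14,11,16,7,17]

pivot=7
j stops at 7 (4), i stops at 0 (7); swap ⇒ [4,16,15,5,14,11,3,7,17]
j stops at 6 (3), i stops at 1 (16); swap ⇒ [4,3,15,5,14,11,16,7,17]
j stops at 3 (5), i stops at 2 (15); swap ⇒ [4,3,5,15,14,11,16,7,17]
j stops at 2, i stops at 3; i≥j ⇒ return 2. a=[4,3,5,15,14,11,16,7,17]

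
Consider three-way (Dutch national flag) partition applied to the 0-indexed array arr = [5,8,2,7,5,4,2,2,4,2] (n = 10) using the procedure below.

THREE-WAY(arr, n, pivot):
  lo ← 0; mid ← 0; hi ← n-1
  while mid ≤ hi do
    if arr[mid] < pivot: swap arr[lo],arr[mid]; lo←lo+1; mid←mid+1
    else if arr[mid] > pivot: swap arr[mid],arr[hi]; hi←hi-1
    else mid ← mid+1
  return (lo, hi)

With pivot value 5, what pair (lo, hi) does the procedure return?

pivot = 5; lo=0, mid=0, hi=9
arr[mid]=5=5: mid=1
arr[mid]=8>5: swap arr[1],arr[9]; hi=8 → [5,2,2,7,5,4,2,2,4,8]
arr[mid]=2<5: swap arr[0],arr[1]; lo=1,mid=2 → [2,5,2,7,5,4,2,2,4,8]
arr[mid]=2<5: swap arr[1],arr[2]; lo=2,mid=3 → [2,2,5,7,5,4,2,2,4,8]
arr[mid]=7>5: swap arr[3],arr[8]; hi=7 → [2,2,5,4,5,4,2,2,7,8]
arr[mid]=4<5: swap arr[2],arr[3]; lo=3,mid=4 → [2,2,4,5,5,4,2,2,7,8]
arr[mid]=5=5: mid=5
arr[mid]=4<5: swap arr[3],arr[5]; lo=4,mid=6 → [2,2,4,4,5,5,2,2,7,8]
arr[mid]=2<5: swap arr[4],arr[6]; lo=5,mid=7 → [2,2,4,4,2,5,5,2,7,8]
arr[mid]=2<5: swap arr[5],arr[7]; lo=6,mid=8 → [2,2,4,4,2,2,5,5,7,8]
end: lo=6, hi=7; arr = [2,2,4,4,2,2,5,5,7,8]

(6, 7)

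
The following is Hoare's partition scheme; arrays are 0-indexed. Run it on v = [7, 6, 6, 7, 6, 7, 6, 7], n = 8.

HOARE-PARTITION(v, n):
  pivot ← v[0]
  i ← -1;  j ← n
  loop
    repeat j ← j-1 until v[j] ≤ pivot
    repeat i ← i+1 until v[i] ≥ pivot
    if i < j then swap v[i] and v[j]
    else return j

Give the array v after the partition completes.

[7, 6, 6, 6, 6, 7, 7, 7]

pivot = v[0] = 7; i = -1, j = 8
j→7 (v[7]=7≤7), i→0 (v[0]=7≥7); i<j, swap → [7, 6, 6, 7, 6, 7, 6, 7]
j→6 (v[6]=6≤7), i→3 (v[3]=7≥7); i<j, swap → [7, 6, 6, 6, 6, 7, 7, 7]
j→5, i→5; i≥j, return j=5. v = [7, 6, 6, 6, 6, 7, 7, 7]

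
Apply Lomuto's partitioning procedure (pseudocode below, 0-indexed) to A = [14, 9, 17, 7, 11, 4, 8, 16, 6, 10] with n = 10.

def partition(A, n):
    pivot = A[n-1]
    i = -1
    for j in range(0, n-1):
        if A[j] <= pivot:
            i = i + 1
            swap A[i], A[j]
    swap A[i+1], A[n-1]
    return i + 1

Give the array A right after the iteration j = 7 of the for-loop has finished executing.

pivot=10, i=-1
j=0: 14>10, skip
j=1: 9≤10, i=0, swap(0,1) ⇒ [9, 14, 17, 7, 11, 4, 8, 16, 6, 10]
j=2: 17>10, skip
j=3: 7≤10, i=1, swap(1,3) ⇒ [9, 7, 17, 14, 11, 4, 8, 16, 6, 10]
j=4: 11>10, skip
j=5: 4≤10, i=2, swap(2,5) ⇒ [9, 7, 4, 14, 11, 17, 8, 16, 6, 10]
j=6: 8≤10, i=3, swap(3,6) ⇒ [9, 7, 4, 8, 11, 17, 14, 16, 6, 10]
j=7: 16>10, skip
(after j=7) A = [9, 7, 4, 8, 11, 17, 14, 16, 6, 10]

[9, 7, 4, 8, 11, 17, 14, 16, 6, 10]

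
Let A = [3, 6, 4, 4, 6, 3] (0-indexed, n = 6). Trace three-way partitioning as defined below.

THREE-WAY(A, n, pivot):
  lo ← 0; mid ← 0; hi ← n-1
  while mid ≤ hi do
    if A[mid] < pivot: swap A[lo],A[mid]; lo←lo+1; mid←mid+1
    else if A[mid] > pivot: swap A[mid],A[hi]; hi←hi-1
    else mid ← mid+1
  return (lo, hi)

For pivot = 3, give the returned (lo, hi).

lo=0 mid=0 hi=5
3=3: mid=1
6>3: swap(1,5), hi=4 ⇒ [3, 3, 4, 4, 6, 6]
3=3: mid=2
4>3: swap(2,4), hi=3 ⇒ [3, 3, 6, 4, 4, 6]
6>3: swap(2,3), hi=2 ⇒ [3, 3, 4, 6, 4, 6]
4>3: swap(2,2), hi=1 ⇒ [3, 3, 4, 6, 4, 6]
done. lo=0 hi=1; A=[3, 3, 4, 6, 4, 6]

(0, 1)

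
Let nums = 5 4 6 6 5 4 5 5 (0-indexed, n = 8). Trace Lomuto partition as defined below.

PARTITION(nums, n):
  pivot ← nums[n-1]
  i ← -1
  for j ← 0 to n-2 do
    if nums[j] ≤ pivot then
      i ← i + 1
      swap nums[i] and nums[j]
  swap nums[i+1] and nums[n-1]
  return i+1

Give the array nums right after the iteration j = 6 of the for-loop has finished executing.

5 4 5 4 5 6 6 5

pivot=5, i=-1
j=0: 5≤5, i=0, swap(0,0) ⇒ 5 4 6 6 5 4 5 5
j=1: 4≤5, i=1, swap(1,1) ⇒ 5 4 6 6 5 4 5 5
j=2: 6>5, skip
j=3: 6>5, skip
j=4: 5≤5, i=2, swap(2,4) ⇒ 5 4 5 6 6 4 5 5
j=5: 4≤5, i=3, swap(3,5) ⇒ 5 4 5 4 6 6 5 5
j=6: 5≤5, i=4, swap(4,6) ⇒ 5 4 5 4 5 6 6 5
(after j=6) nums = 5 4 5 4 5 6 6 5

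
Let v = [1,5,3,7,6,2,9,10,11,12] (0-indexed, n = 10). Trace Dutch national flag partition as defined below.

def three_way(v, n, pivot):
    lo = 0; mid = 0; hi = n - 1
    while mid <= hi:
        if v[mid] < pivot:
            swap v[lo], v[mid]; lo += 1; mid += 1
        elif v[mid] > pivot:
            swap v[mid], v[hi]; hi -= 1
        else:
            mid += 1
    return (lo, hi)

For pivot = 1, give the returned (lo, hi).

(0, 0)

pivot = 1; lo=0, mid=0, hi=9
v[mid]=1=1: mid=1
v[mid]=5>1: swap v[1],v[9]; hi=8 → [1,12,3,7,6,2,9,10,11,5]
v[mid]=12>1: swap v[1],v[8]; hi=7 → [1,11,3,7,6,2,9,10,12,5]
v[mid]=11>1: swap v[1],v[7]; hi=6 → [1,10,3,7,6,2,9,11,12,5]
v[mid]=10>1: swap v[1],v[6]; hi=5 → [1,9,3,7,6,2,10,11,12,5]
v[mid]=9>1: swap v[1],v[5]; hi=4 → [1,2,3,7,6,9,10,11,12,5]
v[mid]=2>1: swap v[1],v[4]; hi=3 → [1,6,3,7,2,9,10,11,12,5]
v[mid]=6>1: swap v[1],v[3]; hi=2 → [1,7,3,6,2,9,10,11,12,5]
v[mid]=7>1: swap v[1],v[2]; hi=1 → [1,3,7,6,2,9,10,11,12,5]
v[mid]=3>1: swap v[1],v[1]; hi=0 → [1,3,7,6,2,9,10,11,12,5]
end: lo=0, hi=0; v = [1,3,7,6,2,9,10,11,12,5]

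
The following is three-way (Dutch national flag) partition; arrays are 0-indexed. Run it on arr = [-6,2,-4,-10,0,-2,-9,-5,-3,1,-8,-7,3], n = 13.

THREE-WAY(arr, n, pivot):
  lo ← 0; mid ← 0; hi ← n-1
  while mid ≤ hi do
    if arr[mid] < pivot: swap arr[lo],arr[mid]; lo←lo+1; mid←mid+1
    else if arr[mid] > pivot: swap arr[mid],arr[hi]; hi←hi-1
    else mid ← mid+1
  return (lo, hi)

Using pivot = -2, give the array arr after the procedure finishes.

[-6,-7,-4,-10,-8,-9,-5,-3,-2,1,0,3,2]

lo=0 mid=0 hi=12
-6<-2: swap(0,0), lo=1 mid=1 ⇒ [-6,2,-4,-10,0,-2,-9,-5,-3,1,-8,-7,3]
2>-2: swap(1,12), hi=11 ⇒ [-6,3,-4,-10,0,-2,-9,-5,-3,1,-8,-7,2]
3>-2: swap(1,11), hi=10 ⇒ [-6,-7,-4,-10,0,-2,-9,-5,-3,1,-8,3,2]
-7<-2: swap(1,1), lo=2 mid=2 ⇒ [-6,-7,-4,-10,0,-2,-9,-5,-3,1,-8,3,2]
-4<-2: swap(2,2), lo=3 mid=3 ⇒ [-6,-7,-4,-10,0,-2,-9,-5,-3,1,-8,3,2]
-10<-2: swap(3,3), lo=4 mid=4 ⇒ [-6,-7,-4,-10,0,-2,-9,-5,-3,1,-8,3,2]
0>-2: swap(4,10), hi=9 ⇒ [-6,-7,-4,-10,-8,-2,-9,-5,-3,1,0,3,2]
-8<-2: swap(4,4), lo=5 mid=5 ⇒ [-6,-7,-4,-10,-8,-2,-9,-5,-3,1,0,3,2]
-2=-2: mid=6
-9<-2: swap(5,6), lo=6 mid=7 ⇒ [-6,-7,-4,-10,-8,-9,-2,-5,-3,1,0,3,2]
-5<-2: swap(6,7), lo=7 mid=8 ⇒ [-6,-7,-4,-10,-8,-9,-5,-2,-3,1,0,3,2]
-3<-2: swap(7,8), lo=8 mid=9 ⇒ [-6,-7,-4,-10,-8,-9,-5,-3,-2,1,0,3,2]
1>-2: swap(9,9), hi=8 ⇒ [-6,-7,-4,-10,-8,-9,-5,-3,-2,1,0,3,2]
done. lo=8 hi=8; arr=[-6,-7,-4,-10,-8,-9,-5,-3,-2,1,0,3,2]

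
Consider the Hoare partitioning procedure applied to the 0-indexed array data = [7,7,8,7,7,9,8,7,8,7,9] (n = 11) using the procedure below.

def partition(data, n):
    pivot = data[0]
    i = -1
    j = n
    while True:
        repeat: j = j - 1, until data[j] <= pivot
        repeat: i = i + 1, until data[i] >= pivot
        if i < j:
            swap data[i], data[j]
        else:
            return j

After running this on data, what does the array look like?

[7,7,7,7,8,9,8,7,8,7,9]

pivot = data[0] = 7; i = -1, j = 11
j→9 (data[9]=7≤7), i→0 (data[0]=7≥7); i<j, swap → [7,7,8,7,7,9,8,7,8,7,9]
j→7 (data[7]=7≤7), i→1 (data[1]=7≥7); i<j, swap → [7,7,8,7,7,9,8,7,8,7,9]
j→4 (data[4]=7≤7), i→2 (data[2]=8≥7); i<j, swap → [7,7,7,7,8,9,8,7,8,7,9]
j→3, i→3; i≥j, return j=3. data = [7,7,7,7,8,9,8,7,8,7,9]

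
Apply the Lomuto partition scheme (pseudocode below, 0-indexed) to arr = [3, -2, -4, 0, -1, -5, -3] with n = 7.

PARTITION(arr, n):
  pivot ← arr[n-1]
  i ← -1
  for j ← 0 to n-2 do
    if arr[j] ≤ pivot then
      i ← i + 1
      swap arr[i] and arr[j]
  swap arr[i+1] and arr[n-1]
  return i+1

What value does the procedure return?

pivot=-3, i=-1
j=0: 3>-3, skip
j=1: -2>-3, skip
j=2: -4≤-3, i=0, swap(0,2) ⇒ [-4, -2, 3, 0, -1, -5, -3]
j=3: 0>-3, skip
j=4: -1>-3, skip
j=5: -5≤-3, i=1, swap(1,5) ⇒ [-4, -5, 3, 0, -1, -2, -3]
swap(2,6) ⇒ [-4, -5, -3, 0, -1, -2, 3]; return 2

2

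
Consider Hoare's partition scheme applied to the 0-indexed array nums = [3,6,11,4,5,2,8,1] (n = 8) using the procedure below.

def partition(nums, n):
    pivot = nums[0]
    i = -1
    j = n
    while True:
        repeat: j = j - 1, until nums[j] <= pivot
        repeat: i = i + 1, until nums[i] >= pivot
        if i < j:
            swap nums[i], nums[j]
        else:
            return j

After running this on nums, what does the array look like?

[1,2,11,4,5,6,8,3]

pivot = nums[0] = 3; i = -1, j = 8
j→7 (nums[7]=1≤3), i→0 (nums[0]=3≥3); i<j, swap → [1,6,11,4,5,2,8,3]
j→5 (nums[5]=2≤3), i→1 (nums[1]=6≥3); i<j, swap → [1,2,11,4,5,6,8,3]
j→1, i→2; i≥j, return j=1. nums = [1,2,11,4,5,6,8,3]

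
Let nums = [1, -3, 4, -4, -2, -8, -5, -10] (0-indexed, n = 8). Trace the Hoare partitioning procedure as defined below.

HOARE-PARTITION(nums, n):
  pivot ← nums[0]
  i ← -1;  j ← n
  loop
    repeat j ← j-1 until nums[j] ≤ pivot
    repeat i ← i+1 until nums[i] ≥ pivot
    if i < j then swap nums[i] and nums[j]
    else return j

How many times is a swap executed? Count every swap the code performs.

pivot = nums[0] = 1; i = -1, j = 8
j→7 (nums[7]=-10≤1), i→0 (nums[0]=1≥1); i<j, swap → [-10, -3, 4, -4, -2, -8, -5, 1]
j→6 (nums[6]=-5≤1), i→2 (nums[2]=4≥1); i<j, swap → [-10, -3, -5, -4, -2, -8, 4, 1]
j→5, i→6; i≥j, return j=5. nums = [-10, -3, -5, -4, -2, -8, 4, 1]

2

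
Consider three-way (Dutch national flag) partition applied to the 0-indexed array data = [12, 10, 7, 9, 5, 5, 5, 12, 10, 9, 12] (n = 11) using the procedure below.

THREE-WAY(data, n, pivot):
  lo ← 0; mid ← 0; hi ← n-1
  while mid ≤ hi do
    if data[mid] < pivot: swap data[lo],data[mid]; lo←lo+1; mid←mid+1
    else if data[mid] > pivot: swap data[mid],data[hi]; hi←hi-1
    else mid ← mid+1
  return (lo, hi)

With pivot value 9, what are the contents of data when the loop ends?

[5, 7, 5, 5, 9, 9, 12, 10, 10, 12, 12]

lo=0 mid=0 hi=10
12>9: swap(0,10), hi=9 ⇒ [12, 10, 7, 9, 5, 5, 5, 12, 10, 9, 12]
12>9: swap(0,9), hi=8 ⇒ [9, 10, 7, 9, 5, 5, 5, 12, 10, 12, 12]
9=9: mid=1
10>9: swap(1,8), hi=7 ⇒ [9, 10, 7, 9, 5, 5, 5, 12, 10, 12, 12]
10>9: swap(1,7), hi=6 ⇒ [9, 12, 7, 9, 5, 5, 5, 10, 10, 12, 12]
12>9: swap(1,6), hi=5 ⇒ [9, 5, 7, 9, 5, 5, 12, 10, 10, 12, 12]
5<9: swap(0,1), lo=1 mid=2 ⇒ [5, 9, 7, 9, 5, 5, 12, 10, 10, 12, 12]
7<9: swap(1,2), lo=2 mid=3 ⇒ [5, 7, 9, 9, 5, 5, 12, 10, 10, 12, 12]
9=9: mid=4
5<9: swap(2,4), lo=3 mid=5 ⇒ [5, 7, 5, 9, 9, 5, 12, 10, 10, 12, 12]
5<9: swap(3,5), lo=4 mid=6 ⇒ [5, 7, 5, 5, 9, 9, 12, 10, 10, 12, 12]
done. lo=4 hi=5; data=[5, 7, 5, 5, 9, 9, 12, 10, 10, 12, 12]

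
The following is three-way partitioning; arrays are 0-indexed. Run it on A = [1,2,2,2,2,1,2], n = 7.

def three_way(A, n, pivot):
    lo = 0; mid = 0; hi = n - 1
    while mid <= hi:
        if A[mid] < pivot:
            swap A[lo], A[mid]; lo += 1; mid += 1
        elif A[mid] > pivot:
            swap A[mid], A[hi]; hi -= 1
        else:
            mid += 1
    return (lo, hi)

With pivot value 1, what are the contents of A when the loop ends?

lo=0 mid=0 hi=6
1=1: mid=1
2>1: swap(1,6), hi=5 ⇒ [1,2,2,2,2,1,2]
2>1: swap(1,5), hi=4 ⇒ [1,1,2,2,2,2,2]
1=1: mid=2
2>1: swap(2,4), hi=3 ⇒ [1,1,2,2,2,2,2]
2>1: swap(2,3), hi=2 ⇒ [1,1,2,2,2,2,2]
2>1: swap(2,2), hi=1 ⇒ [1,1,2,2,2,2,2]
done. lo=0 hi=1; A=[1,1,2,2,2,2,2]

[1,1,2,2,2,2,2]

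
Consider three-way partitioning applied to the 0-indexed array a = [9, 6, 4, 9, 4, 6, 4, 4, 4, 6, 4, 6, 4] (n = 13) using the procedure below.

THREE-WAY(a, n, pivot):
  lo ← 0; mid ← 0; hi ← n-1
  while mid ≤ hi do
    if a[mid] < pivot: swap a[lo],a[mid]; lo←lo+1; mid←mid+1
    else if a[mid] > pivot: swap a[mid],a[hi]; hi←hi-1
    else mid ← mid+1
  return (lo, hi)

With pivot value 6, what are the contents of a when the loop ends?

[4, 4, 4, 4, 4, 4, 4, 6, 6, 6, 6, 9, 9]

pivot = 6; lo=0, mid=0, hi=12
a[mid]=9>6: swap a[0],a[12]; hi=11 → [4, 6, 4, 9, 4, 6, 4, 4, 4, 6, 4, 6, 9]
a[mid]=4<6: swap a[0],a[0]; lo=1,mid=1 → [4, 6, 4, 9, 4, 6, 4, 4, 4, 6, 4, 6, 9]
a[mid]=6=6: mid=2
a[mid]=4<6: swap a[1],a[2]; lo=2,mid=3 → [4, 4, 6, 9, 4, 6, 4, 4, 4, 6, 4, 6, 9]
a[mid]=9>6: swap a[3],a[11]; hi=10 → [4, 4, 6, 6, 4, 6, 4, 4, 4, 6, 4, 9, 9]
a[mid]=6=6: mid=4
a[mid]=4<6: swap a[2],a[4]; lo=3,mid=5 → [4, 4, 4, 6, 6, 6, 4, 4, 4, 6, 4, 9, 9]
a[mid]=6=6: mid=6
a[mid]=4<6: swap a[3],a[6]; lo=4,mid=7 → [4, 4, 4, 4, 6, 6, 6, 4, 4, 6, 4, 9, 9]
a[mid]=4<6: swap a[4],a[7]; lo=5,mid=8 → [4, 4, 4, 4, 4, 6, 6, 6, 4, 6, 4, 9, 9]
a[mid]=4<6: swap a[5],a[8]; lo=6,mid=9 → [4, 4, 4, 4, 4, 4, 6, 6, 6, 6, 4, 9, 9]
a[mid]=6=6: mid=10
a[mid]=4<6: swap a[6],a[10]; lo=7,mid=11 → [4, 4, 4, 4, 4, 4, 4, 6, 6, 6, 6, 9, 9]
end: lo=7, hi=10; a = [4, 4, 4, 4, 4, 4, 4, 6, 6, 6, 6, 9, 9]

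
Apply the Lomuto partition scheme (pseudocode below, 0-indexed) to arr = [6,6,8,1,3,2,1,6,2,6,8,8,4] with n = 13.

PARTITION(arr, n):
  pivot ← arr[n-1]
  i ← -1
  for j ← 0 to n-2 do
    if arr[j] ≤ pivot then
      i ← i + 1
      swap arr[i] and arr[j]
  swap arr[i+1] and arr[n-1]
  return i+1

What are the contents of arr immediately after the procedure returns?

[1,3,2,1,2,4,6,6,6,6,8,8,8]

pivot = arr[12] = 4; i = -1
j=0: arr[0]=6 > 4 → no swap
j=1: arr[1]=6 > 4 → no swap
j=2: arr[2]=8 > 4 → no swap
j=3: arr[3]=1 ≤ 4 → i=0, swap arr[0],arr[3] → [1,6,8,6,3,2,1,6,2,6,8,8,4]
j=4: arr[4]=3 ≤ 4 → i=1, swap arr[1],arr[4] → [1,3,8,6,6,2,1,6,2,6,8,8,4]
j=5: arr[5]=2 ≤ 4 → i=2, swap arr[2],arr[5] → [1,3,2,6,6,8,1,6,2,6,8,8,4]
j=6: arr[6]=1 ≤ 4 → i=3, swap arr[3],arr[6] → [1,3,2,1,6,8,6,6,2,6,8,8,4]
j=7: arr[7]=6 > 4 → no swap
j=8: arr[8]=2 ≤ 4 → i=4, swap arr[4],arr[8] → [1,3,2,1,2,8,6,6,6,6,8,8,4]
j=9: arr[9]=6 > 4 → no swap
j=10: arr[10]=8 > 4 → no swap
j=11: arr[11]=8 > 4 → no swap
final swap arr[5],arr[12] → [1,3,2,1,2,4,6,6,6,6,8,8,8]; return 5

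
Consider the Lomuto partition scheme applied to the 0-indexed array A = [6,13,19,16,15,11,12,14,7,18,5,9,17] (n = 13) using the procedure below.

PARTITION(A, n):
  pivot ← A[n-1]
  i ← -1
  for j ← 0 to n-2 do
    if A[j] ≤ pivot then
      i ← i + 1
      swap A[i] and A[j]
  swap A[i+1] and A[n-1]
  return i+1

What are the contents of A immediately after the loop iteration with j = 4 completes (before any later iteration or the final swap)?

[6,13,16,15,19,11,12,14,7,18,5,9,17]

pivot=17, i=-1
j=0: 6≤17, i=0, swap(0,0) ⇒ [6,13,19,16,15,11,12,14,7,18,5,9,17]
j=1: 13≤17, i=1, swap(1,1) ⇒ [6,13,19,16,15,11,12,14,7,18,5,9,17]
j=2: 19>17, skip
j=3: 16≤17, i=2, swap(2,3) ⇒ [6,13,16,19,15,11,12,14,7,18,5,9,17]
j=4: 15≤17, i=3, swap(3,4) ⇒ [6,13,16,15,19,11,12,14,7,18,5,9,17]
(after j=4) A = [6,13,16,15,19,11,12,14,7,18,5,9,17]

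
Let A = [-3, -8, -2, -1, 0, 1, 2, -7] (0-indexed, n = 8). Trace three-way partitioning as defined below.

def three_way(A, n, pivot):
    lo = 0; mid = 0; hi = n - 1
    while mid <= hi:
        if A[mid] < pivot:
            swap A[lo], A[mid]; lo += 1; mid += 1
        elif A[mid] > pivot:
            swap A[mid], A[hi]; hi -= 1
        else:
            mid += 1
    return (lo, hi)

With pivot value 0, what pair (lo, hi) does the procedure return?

pivot = 0; lo=0, mid=0, hi=7
A[mid]=-3<0: swap A[0],A[0]; lo=1,mid=1 → [-3, -8, -2, -1, 0, 1, 2, -7]
A[mid]=-8<0: swap A[1],A[1]; lo=2,mid=2 → [-3, -8, -2, -1, 0, 1, 2, -7]
A[mid]=-2<0: swap A[2],A[2]; lo=3,mid=3 → [-3, -8, -2, -1, 0, 1, 2, -7]
A[mid]=-1<0: swap A[3],A[3]; lo=4,mid=4 → [-3, -8, -2, -1, 0, 1, 2, -7]
A[mid]=0=0: mid=5
A[mid]=1>0: swap A[5],A[7]; hi=6 → [-3, -8, -2, -1, 0, -7, 2, 1]
A[mid]=-7<0: swap A[4],A[5]; lo=5,mid=6 → [-3, -8, -2, -1, -7, 0, 2, 1]
A[mid]=2>0: swap A[6],A[6]; hi=5 → [-3, -8, -2, -1, -7, 0, 2, 1]
end: lo=5, hi=5; A = [-3, -8, -2, -1, -7, 0, 2, 1]

(5, 5)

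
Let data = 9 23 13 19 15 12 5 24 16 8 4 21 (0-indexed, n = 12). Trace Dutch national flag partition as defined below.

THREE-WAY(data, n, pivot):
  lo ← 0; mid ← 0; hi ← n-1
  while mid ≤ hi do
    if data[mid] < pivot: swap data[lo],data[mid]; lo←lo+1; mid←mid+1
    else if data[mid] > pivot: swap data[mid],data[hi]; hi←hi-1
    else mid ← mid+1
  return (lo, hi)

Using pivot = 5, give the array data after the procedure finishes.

4 5 19 15 12 13 24 16 8 23 21 9

lo=0 mid=0 hi=11
9>5: swap(0,11), hi=10 ⇒ 21 23 13 19 15 12 5 24 16 8 4 9
21>5: swap(0,10), hi=9 ⇒ 4 23 13 19 15 12 5 24 16 8 21 9
4<5: swap(0,0), lo=1 mid=1 ⇒ 4 23 13 19 15 12 5 24 16 8 21 9
23>5: swap(1,9), hi=8 ⇒ 4 8 13 19 15 12 5 24 16 23 21 9
8>5: swap(1,8), hi=7 ⇒ 4 16 13 19 15 12 5 24 8 23 21 9
16>5: swap(1,7), hi=6 ⇒ 4 24 13 19 15 12 5 16 8 23 21 9
24>5: swap(1,6), hi=5 ⇒ 4 5 13 19 15 12 24 16 8 23 21 9
5=5: mid=2
13>5: swap(2,5), hi=4 ⇒ 4 5 12 19 15 13 24 16 8 23 21 9
12>5: swap(2,4), hi=3 ⇒ 4 5 15 19 12 13 24 16 8 23 21 9
15>5: swap(2,3), hi=2 ⇒ 4 5 19 15 12 13 24 16 8 23 21 9
19>5: swap(2,2), hi=1 ⇒ 4 5 19 15 12 13 24 16 8 23 21 9
done. lo=1 hi=1; data=4 5 19 15 12 13 24 16 8 23 21 9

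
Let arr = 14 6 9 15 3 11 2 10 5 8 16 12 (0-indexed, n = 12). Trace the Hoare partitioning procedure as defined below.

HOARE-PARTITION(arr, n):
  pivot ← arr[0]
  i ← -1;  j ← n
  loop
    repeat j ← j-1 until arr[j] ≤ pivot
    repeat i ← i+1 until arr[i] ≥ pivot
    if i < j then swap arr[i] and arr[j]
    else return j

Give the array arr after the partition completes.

12 6 9 8 3 11 2 10 5 15 16 14

pivot = arr[0] = 14; i = -1, j = 12
j→11 (arr[11]=12≤14), i→0 (arr[0]=14≥14); i<j, swap → 12 6 9 15 3 11 2 10 5 8 16 14
j→9 (arr[9]=8≤14), i→3 (arr[3]=15≥14); i<j, swap → 12 6 9 8 3 11 2 10 5 15 16 14
j→8, i→9; i≥j, return j=8. arr = 12 6 9 8 3 11 2 10 5 15 16 14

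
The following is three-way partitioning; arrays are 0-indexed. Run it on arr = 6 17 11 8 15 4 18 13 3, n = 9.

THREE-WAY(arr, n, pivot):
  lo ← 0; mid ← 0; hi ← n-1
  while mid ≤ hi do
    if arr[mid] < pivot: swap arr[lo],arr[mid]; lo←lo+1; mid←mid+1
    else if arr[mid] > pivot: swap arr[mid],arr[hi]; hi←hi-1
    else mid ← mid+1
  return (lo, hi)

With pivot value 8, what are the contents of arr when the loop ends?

lo=0 mid=0 hi=8
6<8: swap(0,0), lo=1 mid=1 ⇒ 6 17 11 8 15 4 18 13 3
17>8: swap(1,8), hi=7 ⇒ 6 3 11 8 15 4 18 13 17
3<8: swap(1,1), lo=2 mid=2 ⇒ 6 3 11 8 15 4 18 13 17
11>8: swap(2,7), hi=6 ⇒ 6 3 13 8 15 4 18 11 17
13>8: swap(2,6), hi=5 ⇒ 6 3 18 8 15 4 13 11 17
18>8: swap(2,5), hi=4 ⇒ 6 3 4 8 15 18 13 11 17
4<8: swap(2,2), lo=3 mid=3 ⇒ 6 3 4 8 15 18 13 11 17
8=8: mid=4
15>8: swap(4,4), hi=3 ⇒ 6 3 4 8 15 18 13 11 17
done. lo=3 hi=3; arr=6 3 4 8 15 18 13 11 17

6 3 4 8 15 18 13 11 17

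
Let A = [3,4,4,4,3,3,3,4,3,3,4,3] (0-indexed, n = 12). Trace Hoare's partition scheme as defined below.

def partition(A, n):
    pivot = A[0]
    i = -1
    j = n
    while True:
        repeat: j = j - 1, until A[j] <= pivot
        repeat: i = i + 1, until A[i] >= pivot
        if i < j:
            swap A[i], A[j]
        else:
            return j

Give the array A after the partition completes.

pivot = A[0] = 3; i = -1, j = 12
j→11 (A[11]=3≤3), i→0 (A[0]=3≥3); i<j, swap → [3,4,4,4,3,3,3,4,3,3,4,3]
j→9 (A[9]=3≤3), i→1 (A[1]=4≥3); i<j, swap → [3,3,4,4,3,3,3,4,3,4,4,3]
j→8 (A[8]=3≤3), i→2 (A[2]=4≥3); i<j, swap → [3,3,3,4,3,3,3,4,4,4,4,3]
j→6 (A[6]=3≤3), i→3 (A[3]=4≥3); i<j, swap → [3,3,3,3,3,3,4,4,4,4,4,3]
j→5 (A[5]=3≤3), i→4 (A[4]=3≥3); i<j, swap → [3,3,3,3,3,3,4,4,4,4,4,3]
j→4, i→5; i≥j, return j=4. A = [3,3,3,3,3,3,4,4,4,4,4,3]

[3,3,3,3,3,3,4,4,4,4,4,3]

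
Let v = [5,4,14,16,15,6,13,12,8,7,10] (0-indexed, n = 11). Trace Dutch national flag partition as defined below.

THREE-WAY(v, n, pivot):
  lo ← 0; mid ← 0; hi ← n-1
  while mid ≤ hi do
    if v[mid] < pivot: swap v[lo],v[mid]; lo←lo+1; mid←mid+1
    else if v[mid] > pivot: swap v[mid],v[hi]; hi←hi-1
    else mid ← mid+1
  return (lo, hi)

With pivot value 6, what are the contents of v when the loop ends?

lo=0 mid=0 hi=10
5<6: swap(0,0), lo=1 mid=1 ⇒ [5,4,14,16,15,6,13,12,8,7,10]
4<6: swap(1,1), lo=2 mid=2 ⇒ [5,4,14,16,15,6,13,12,8,7,10]
14>6: swap(2,10), hi=9 ⇒ [5,4,10,16,15,6,13,12,8,7,14]
10>6: swap(2,9), hi=8 ⇒ [5,4,7,16,15,6,13,12,8,10,14]
7>6: swap(2,8), hi=7 ⇒ [5,4,8,16,15,6,13,12,7,10,14]
8>6: swap(2,7), hi=6 ⇒ [5,4,12,16,15,6,13,8,7,10,14]
12>6: swap(2,6), hi=5 ⇒ [5,4,13,16,15,6,12,8,7,10,14]
13>6: swap(2,5), hi=4 ⇒ [5,4,6,16,15,13,12,8,7,10,14]
6=6: mid=3
16>6: swap(3,4), hi=3 ⇒ [5,4,6,15,16,13,12,8,7,10,14]
15>6: swap(3,3), hi=2 ⇒ [5,4,6,15,16,13,12,8,7,10,14]
done. lo=2 hi=2; v=[5,4,6,15,16,13,12,8,7,10,14]

[5,4,6,15,16,13,12,8,7,10,14]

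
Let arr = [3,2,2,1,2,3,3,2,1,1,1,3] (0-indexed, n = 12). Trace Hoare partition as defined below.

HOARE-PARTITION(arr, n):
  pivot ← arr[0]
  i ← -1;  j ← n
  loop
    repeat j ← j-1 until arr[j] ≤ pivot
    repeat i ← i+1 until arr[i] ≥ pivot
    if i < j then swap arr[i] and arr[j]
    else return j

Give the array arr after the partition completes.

[3,2,2,1,2,1,1,2,1,3,3,3]

pivot = arr[0] = 3; i = -1, j = 12
j→11 (arr[11]=3≤3), i→0 (arr[0]=3≥3); i<j, swap → [3,2,2,1,2,3,3,2,1,1,1,3]
j→10 (arr[10]=1≤3), i→5 (arr[5]=3≥3); i<j, swap → [3,2,2,1,2,1,3,2,1,1,3,3]
j→9 (arr[9]=1≤3), i→6 (arr[6]=3≥3); i<j, swap → [3,2,2,1,2,1,1,2,1,3,3,3]
j→8, i→9; i≥j, return j=8. arr = [3,2,2,1,2,1,1,2,1,3,3,3]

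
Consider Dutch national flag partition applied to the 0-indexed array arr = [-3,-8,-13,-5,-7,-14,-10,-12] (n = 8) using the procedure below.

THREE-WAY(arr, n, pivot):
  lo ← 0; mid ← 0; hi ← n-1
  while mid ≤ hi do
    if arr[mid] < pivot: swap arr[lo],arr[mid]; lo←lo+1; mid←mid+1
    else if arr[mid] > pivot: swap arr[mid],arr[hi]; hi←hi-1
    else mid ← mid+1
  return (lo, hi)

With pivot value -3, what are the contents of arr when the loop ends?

[-8,-13,-5,-7,-14,-10,-12,-3]

pivot = -3; lo=0, mid=0, hi=7
arr[mid]=-3=-3: mid=1
arr[mid]=-8<-3: swap arr[0],arr[1]; lo=1,mid=2 → [-8,-3,-13,-5,-7,-14,-10,-12]
arr[mid]=-13<-3: swap arr[1],arr[2]; lo=2,mid=3 → [-8,-13,-3,-5,-7,-14,-10,-12]
arr[mid]=-5<-3: swap arr[2],arr[3]; lo=3,mid=4 → [-8,-13,-5,-3,-7,-14,-10,-12]
arr[mid]=-7<-3: swap arr[3],arr[4]; lo=4,mid=5 → [-8,-13,-5,-7,-3,-14,-10,-12]
arr[mid]=-14<-3: swap arr[4],arr[5]; lo=5,mid=6 → [-8,-13,-5,-7,-14,-3,-10,-12]
arr[mid]=-10<-3: swap arr[5],arr[6]; lo=6,mid=7 → [-8,-13,-5,-7,-14,-10,-3,-12]
arr[mid]=-12<-3: swap arr[6],arr[7]; lo=7,mid=8 → [-8,-13,-5,-7,-14,-10,-12,-3]
end: lo=7, hi=7; arr = [-8,-13,-5,-7,-14,-10,-12,-3]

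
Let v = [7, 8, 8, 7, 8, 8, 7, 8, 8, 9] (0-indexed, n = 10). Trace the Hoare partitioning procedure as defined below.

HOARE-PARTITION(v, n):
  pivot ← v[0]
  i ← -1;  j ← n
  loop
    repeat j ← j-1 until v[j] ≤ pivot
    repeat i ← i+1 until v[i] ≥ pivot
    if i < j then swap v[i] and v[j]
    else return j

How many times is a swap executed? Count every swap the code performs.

pivot=7
j stops at 6 (7), i stops at 0 (7); swap ⇒ [7, 8, 8, 7, 8, 8, 7, 8, 8, 9]
j stops at 3 (7), i stops at 1 (8); swap ⇒ [7, 7, 8, 8, 8, 8, 7, 8, 8, 9]
j stops at 1, i stops at 2; i≥j ⇒ return 1. v=[7, 7, 8, 8, 8, 8, 7, 8, 8, 9]

2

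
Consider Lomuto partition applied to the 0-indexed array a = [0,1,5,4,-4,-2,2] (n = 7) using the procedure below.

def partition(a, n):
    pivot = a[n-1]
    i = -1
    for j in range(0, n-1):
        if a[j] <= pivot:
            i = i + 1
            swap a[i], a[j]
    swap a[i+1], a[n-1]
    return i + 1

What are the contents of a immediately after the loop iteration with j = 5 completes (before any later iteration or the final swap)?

[0,1,-4,-2,5,4,2]

pivot=2, i=-1
j=0: 0≤2, i=0, swap(0,0) ⇒ [0,1,5,4,-4,-2,2]
j=1: 1≤2, i=1, swap(1,1) ⇒ [0,1,5,4,-4,-2,2]
j=2: 5>2, skip
j=3: 4>2, skip
j=4: -4≤2, i=2, swap(2,4) ⇒ [0,1,-4,4,5,-2,2]
j=5: -2≤2, i=3, swap(3,5) ⇒ [0,1,-4,-2,5,4,2]
(after j=5) a = [0,1,-4,-2,5,4,2]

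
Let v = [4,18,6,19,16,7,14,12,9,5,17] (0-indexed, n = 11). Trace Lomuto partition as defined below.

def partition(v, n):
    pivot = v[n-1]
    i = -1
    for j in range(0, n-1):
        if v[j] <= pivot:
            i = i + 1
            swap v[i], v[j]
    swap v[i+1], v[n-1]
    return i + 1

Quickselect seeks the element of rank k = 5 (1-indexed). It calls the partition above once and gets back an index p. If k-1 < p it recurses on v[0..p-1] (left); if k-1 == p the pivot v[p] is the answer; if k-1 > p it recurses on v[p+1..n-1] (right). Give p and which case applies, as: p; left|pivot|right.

8; left

pivot=17, i=-1
j=0: 4≤17, i=0, swap(0,0) ⇒ [4,18,6,19,16,7,14,12,9,5,17]
j=1: 18>17, skip
j=2: 6≤17, i=1, swap(1,2) ⇒ [4,6,18,19,16,7,14,12,9,5,17]
j=3: 19>17, skip
j=4: 16≤17, i=2, swap(2,4) ⇒ [4,6,16,19,18,7,14,12,9,5,17]
j=5: 7≤17, i=3, swap(3,5) ⇒ [4,6,16,7,18,19,14,12,9,5,17]
j=6: 14≤17, i=4, swap(4,6) ⇒ [4,6,16,7,14,19,18,12,9,5,17]
j=7: 12≤17, i=5, swap(5,7) ⇒ [4,6,16,7,14,12,18,19,9,5,17]
j=8: 9≤17, i=6, swap(6,8) ⇒ [4,6,16,7,14,12,9,19,18,5,17]
j=9: 5≤17, i=7, swap(7,9) ⇒ [4,6,16,7,14,12,9,5,18,19,17]
swap(8,10) ⇒ [4,6,16,7,14,12,9,5,17,19,18]; return 8
p = 8; k-1 = 4 < 8 ⇒ left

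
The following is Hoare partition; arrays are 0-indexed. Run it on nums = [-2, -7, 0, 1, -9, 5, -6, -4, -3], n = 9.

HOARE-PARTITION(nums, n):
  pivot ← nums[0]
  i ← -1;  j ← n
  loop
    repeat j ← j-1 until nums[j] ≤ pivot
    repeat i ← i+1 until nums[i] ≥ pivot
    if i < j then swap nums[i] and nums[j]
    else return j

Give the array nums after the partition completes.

pivot = nums[0] = -2; i = -1, j = 9
j→8 (nums[8]=-3≤-2), i→0 (nums[0]=-2≥-2); i<j, swap → [-3, -7, 0, 1, -9, 5, -6, -4, -2]
j→7 (nums[7]=-4≤-2), i→2 (nums[2]=0≥-2); i<j, swap → [-3, -7, -4, 1, -9, 5, -6, 0, -2]
j→6 (nums[6]=-6≤-2), i→3 (nums[3]=1≥-2); i<j, swap → [-3, -7, -4, -6, -9, 5, 1, 0, -2]
j→4, i→5; i≥j, return j=4. nums = [-3, -7, -4, -6, -9, 5, 1, 0, -2]

[-3, -7, -4, -6, -9, 5, 1, 0, -2]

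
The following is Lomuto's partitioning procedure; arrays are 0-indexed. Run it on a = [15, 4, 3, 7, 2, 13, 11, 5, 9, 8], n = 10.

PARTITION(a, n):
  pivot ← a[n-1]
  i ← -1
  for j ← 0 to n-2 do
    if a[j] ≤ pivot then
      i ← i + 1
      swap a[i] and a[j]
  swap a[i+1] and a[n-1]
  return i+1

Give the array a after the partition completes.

pivot = a[9] = 8; i = -1
j=0: a[0]=15 > 8 → no swap
j=1: a[1]=4 ≤ 8 → i=0, swap a[0],a[1] → [4, 15, 3, 7, 2, 13, 11, 5, 9, 8]
j=2: a[2]=3 ≤ 8 → i=1, swap a[1],a[2] → [4, 3, 15, 7, 2, 13, 11, 5, 9, 8]
j=3: a[3]=7 ≤ 8 → i=2, swap a[2],a[3] → [4, 3, 7, 15, 2, 13, 11, 5, 9, 8]
j=4: a[4]=2 ≤ 8 → i=3, swap a[3],a[4] → [4, 3, 7, 2, 15, 13, 11, 5, 9, 8]
j=5: a[5]=13 > 8 → no swap
j=6: a[6]=11 > 8 → no swap
j=7: a[7]=5 ≤ 8 → i=4, swap a[4],a[7] → [4, 3, 7, 2, 5, 13, 11, 15, 9, 8]
j=8: a[8]=9 > 8 → no swap
final swap a[5],a[9] → [4, 3, 7, 2, 5, 8, 11, 15, 9, 13]; return 5

[4, 3, 7, 2, 5, 8, 11, 15, 9, 13]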